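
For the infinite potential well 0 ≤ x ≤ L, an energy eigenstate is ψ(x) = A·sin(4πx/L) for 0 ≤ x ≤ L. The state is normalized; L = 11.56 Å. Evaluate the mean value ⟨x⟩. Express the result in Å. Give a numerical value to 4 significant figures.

⟨x⟩ ≈ 5.780 Å

⟨x⟩ = ∫ x |ψ|² dx over the full domain.
Since the A² factors cancel between numerator and denominator, ⟨x⟩ = L/2.
With L = 11.56, ⟨x⟩ = 5.7800.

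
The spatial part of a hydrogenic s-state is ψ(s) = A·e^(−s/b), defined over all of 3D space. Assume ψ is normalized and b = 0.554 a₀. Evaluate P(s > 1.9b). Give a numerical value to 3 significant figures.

P ≈ 0.269

P = ∫ |ψ|² 4πs² ds over s > 1.9b.
The full normalization integral is A²·[π·b^3] = 1, fixing A².
In terms of u = s/b (A², 4π and the length scale all cancel between numerator and denominator), P = [∫_{1.9}^{∞} u^2·e^(-2·u) du] / [∫_{0}^{∞} u^2·e^(-2·u) du].
With ∫ u^2·e^(-2·u) du = -(2·u^2 + 2·u + 1)·e^(-2·u)/4 + C, the region integral is 601·e^(-19/5)/200 and the full one is 1/4.
The region integral divided by the full integral gives P = 0.2689.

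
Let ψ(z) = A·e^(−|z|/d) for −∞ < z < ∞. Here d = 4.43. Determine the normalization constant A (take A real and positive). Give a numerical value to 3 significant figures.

A ≈ 0.475

The normalization condition is ∫|ψ|² dz = 1 from −∞ to ∞.
∫|ψ|² dz = A²·(d).
Setting this equal to 1 gives A² = 1/(d).
Plugging in d = 4.43 yields A = 0.4751.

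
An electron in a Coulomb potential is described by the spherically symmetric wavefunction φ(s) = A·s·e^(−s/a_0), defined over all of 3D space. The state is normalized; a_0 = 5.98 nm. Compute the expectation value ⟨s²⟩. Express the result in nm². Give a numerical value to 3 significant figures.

The expectation value is the |φ|²-weighted average of s^2: ∫ s^2|φ|² 4πs² ds.
With ∫₀^∞ s^6 e^(−αs) ds = 6!/α^7, since the A² factors cancel between numerator and denominator, ⟨s²⟩ = 15·a_0^2/2.
With a_0 = 5.98, ⟨s^2⟩ = 268.2.

⟨s^2⟩ ≈ 268 nm^2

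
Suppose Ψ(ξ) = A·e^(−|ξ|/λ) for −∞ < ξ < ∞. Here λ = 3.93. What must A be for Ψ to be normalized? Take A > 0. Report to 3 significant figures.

Normalization requires ∫|Ψ|² dξ = 1, integrated from −∞ to ∞.
Using ∫₀^∞ ξⁿ e^(−αξ) dξ = n!/αⁿ⁺¹, with Ψ = A·e^(−|ξ|/λ), the integral evaluates to A²·[λ].
So A² = (λ)^(−1).
With λ = 3.93: A² = 0.2545 and A = 0.5044.

A ≈ 0.504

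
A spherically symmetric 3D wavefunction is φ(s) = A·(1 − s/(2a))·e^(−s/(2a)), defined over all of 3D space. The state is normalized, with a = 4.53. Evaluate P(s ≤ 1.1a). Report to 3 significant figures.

P ≈ 0.0387

P = ∫ |φ|² 4πs² ds over s ≤ 1.1a.
Normalization gives A² = 1/(8·π·a^3).
Substituting u = s/a, A², 4π and the length scale all cancel in the ratio: P = ∫_{0}^{1.1} u^2·(1 - u/2)^2·e^(-u) du / ∫_{0}^{∞} u^2·(1 - u/2)^2·e^(-u) du.
With ∫ u^2·(1 - u/2)^2·e^(-u) du = -(u^4/4 + u^2 + 2·u + 2)·e^(-u) + C, the region integral is ≈ 0.077328 and the full one is 2.
Taking the ratio yields P = 0.03866.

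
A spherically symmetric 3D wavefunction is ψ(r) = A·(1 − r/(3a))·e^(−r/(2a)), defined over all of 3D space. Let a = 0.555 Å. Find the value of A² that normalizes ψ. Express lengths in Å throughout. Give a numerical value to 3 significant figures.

A^2 ≈ 0.698 Å^(-3)

Require ∫ |ψ|² 4πr² dr = 1 over the whole domain.
The angular integral contributes 4π, leaving ∫₀^∞ r²|ψ|² dr.
With ∫₀^∞ r^4 e^(−αr) dr = 4!/α^5, the integral (without the A² prefactor) comes out to 8·π·a^3/3.
So A² = (8·π·a^3/3)^(−1).
With a = 0.555: A² = 0.6982 and A = 0.8356.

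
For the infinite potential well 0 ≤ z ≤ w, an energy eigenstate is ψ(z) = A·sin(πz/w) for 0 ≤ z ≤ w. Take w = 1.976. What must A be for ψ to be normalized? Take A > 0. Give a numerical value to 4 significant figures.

The normalization condition is ∫|ψ|² dz = 1 from 0 to w.
With ψ = A·sin(πz/w), the integral evaluates to A²·[w/2].
So A² = (w/2)^(−1).
Substituting w = 1.976 gives A² = 1.0121, so A = 1.0061.

A ≈ 1.006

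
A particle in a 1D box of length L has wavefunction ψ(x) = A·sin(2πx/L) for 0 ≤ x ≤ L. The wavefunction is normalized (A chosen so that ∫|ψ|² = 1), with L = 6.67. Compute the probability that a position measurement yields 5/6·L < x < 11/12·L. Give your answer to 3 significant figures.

P ≈ 0.0833

|ψ|² is the probability density, so P = ∫_{5/6·L}^{11/12·L} |ψ|² dx.
The normalization integral ∫|ψ|²dx over the whole domain equals L/2·A², and A² cancels in the ratio.
In terms of u = x/L (A² and the length scale cancel between numerator and denominator), P = [∫_{5/6}^{11/12} sin(2·π·u)^2 du] / [∫_{0}^{1} sin(2·π·u)^2 du].
Using ∫ sin(2·π·u)^2 du = u/2 - sin(4·π·u)/(8·π), the numerator is 1/24 and the denominator is 1/2.
Evaluating gives P = 1/12.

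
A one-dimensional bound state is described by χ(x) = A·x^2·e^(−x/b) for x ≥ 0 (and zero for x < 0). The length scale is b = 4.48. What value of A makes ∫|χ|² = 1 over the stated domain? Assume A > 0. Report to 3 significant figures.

Require ∫ |χ|² dx = 1 over the whole domain.
With ∫₀^∞ x^4 e^(−αx) dx = 4!/α^5, carrying out the integral gives A² · 3·b^5/4.
Plugging in b = 4.48 yields A = 0.02718.

A ≈ 0.0272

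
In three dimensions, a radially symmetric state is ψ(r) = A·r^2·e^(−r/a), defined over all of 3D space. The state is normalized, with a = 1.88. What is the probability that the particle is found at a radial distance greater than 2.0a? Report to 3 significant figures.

With dV = 4πr²dr, the probability is ∫|ψ|² dV over r > 2.0a.
A² is fixed by ∫₀^∞ 4πr²|ψ|² dr = 1, i.e. A² = (45·π·a^7/2)^(−1).
Substituting u = r/a, A², 4π and the length scale all cancel in the ratio: P = ∫_{2.0}^{∞} u^6·e^(-2·u) du / ∫_{0}^{∞} u^6·e^(-2·u) du.
An antiderivative of u^6·e^(-2·u) is -(4·u^6 + 12·u^5 + 30·u^4 + 60·u^3 + 90·u^2 + 90·u + 45)·e^(-2·u)/8; evaluating from 2.0 to ∞ gives 2185·e^(-4)/8, while the full integral is 45/8.
The region integral divided by the full integral gives P = 0.8893.

P ≈ 0.889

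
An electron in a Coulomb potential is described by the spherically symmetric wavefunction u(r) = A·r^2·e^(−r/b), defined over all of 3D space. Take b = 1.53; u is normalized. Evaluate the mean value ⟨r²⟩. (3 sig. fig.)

⟨r^2⟩ ≈ 32.8

By definition ⟨r²⟩ = ∫ r^2 |u(r)|² 4πr² dr.
Evaluating both integrals, ⟨r²⟩ = 14·b^2.
Putting b = 1.53 gives 32.77.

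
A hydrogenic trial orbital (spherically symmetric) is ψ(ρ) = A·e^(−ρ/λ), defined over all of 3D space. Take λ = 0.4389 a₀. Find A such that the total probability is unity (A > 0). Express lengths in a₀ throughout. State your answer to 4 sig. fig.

We need A² ∫|f|² 4πρ² dρ = 1, taking the integral from 0 to ∞.
The angular integral contributes 4π, leaving ∫₀^∞ ρ²|ψ|² dρ.
With ∫₀^∞ ρ^2 e^(−αρ) dρ = 2!/α^3, with ψ = A·e^(−ρ/λ), the integral evaluates to A²·[π·λ^3].
Substituting λ = 0.4389 gives A² = 3.7649, so A = 1.9403.

A ≈ 1.940 a₀^(-3/2)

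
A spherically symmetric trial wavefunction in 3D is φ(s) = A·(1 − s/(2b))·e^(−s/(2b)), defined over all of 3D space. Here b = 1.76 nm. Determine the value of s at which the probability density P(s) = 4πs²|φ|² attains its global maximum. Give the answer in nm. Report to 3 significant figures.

s ≈ 9.22 nm

Differentiate P(s) = 4πs²|φ|² with respect to s and set to zero.
This gives s = b·(√(5) + 3).
With b = 1.76, the most probable radial distance is 9.215 nm.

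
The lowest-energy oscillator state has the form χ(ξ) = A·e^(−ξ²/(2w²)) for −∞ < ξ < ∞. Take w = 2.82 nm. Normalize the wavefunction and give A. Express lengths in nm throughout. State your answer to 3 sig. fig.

A ≈ 0.447 nm^(-1/2)

The normalization condition is ∫|χ|² dξ = 1 from −∞ to ∞.
∫|χ|² dξ = A²·(√(π)·w).
Substituting w = 2.82 gives A² = 0.2001, so A = 0.4473.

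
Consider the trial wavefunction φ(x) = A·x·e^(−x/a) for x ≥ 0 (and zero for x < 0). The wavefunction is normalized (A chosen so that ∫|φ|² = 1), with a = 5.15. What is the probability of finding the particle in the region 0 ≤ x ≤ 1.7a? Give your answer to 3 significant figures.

P = ∫_{0}^{1.7a} |φ(x)|² dx.
The normalization integral ∫|φ|²dx over the whole domain equals a^3/4·A², and A² cancels in the ratio.
Substituting u = x/a, A² and the length scale cancel in the ratio: P = ∫_{0}^{1.7} u^2·e^(-2·u) du / ∫_{0}^{∞} u^2·e^(-2·u) du.
With ∫ u^2·e^(-2·u) du = -(2·u^2 + 2·u + 1)·e^(-2·u)/4 + C, the region integral is 1/4 - 509·e^(-17/5)/200 and the full one is 1/4.
Evaluating gives P = 0.6603.

P ≈ 0.660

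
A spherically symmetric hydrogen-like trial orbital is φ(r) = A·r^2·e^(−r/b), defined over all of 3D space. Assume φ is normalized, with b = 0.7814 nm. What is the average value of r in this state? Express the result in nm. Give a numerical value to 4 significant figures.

⟨r⟩ ≈ 2.735 nm

⟨r⟩ = ∫ r |φ|² 4πr² dr over the full domain.
Using ∫₀^∞ rⁿ e^(−αr) dr = n!/αⁿ⁺¹, since the A² factors cancel between numerator and denominator, ⟨r⟩ = 7·b/2.
Putting b = 0.7814 gives 2.7349.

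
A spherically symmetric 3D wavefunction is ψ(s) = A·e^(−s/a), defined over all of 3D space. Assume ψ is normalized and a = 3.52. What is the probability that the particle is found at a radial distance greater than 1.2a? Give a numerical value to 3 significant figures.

With dV = 4πs²ds, the probability is ∫|ψ|² dV over s > 1.2a.
The full normalization integral is A²·[π·a^3] = 1, fixing A².
In terms of u = s/a (A², 4π and the length scale all cancel between numerator and denominator), P = [∫_{1.2}^{∞} u^2·e^(-2·u) du] / [∫_{0}^{∞} u^2·e^(-2·u) du].
An antiderivative of u^2·e^(-2·u) is -(2·u^2 + 2·u + 1)·e^(-2·u)/4; evaluating from 1.2 to ∞ gives 157·e^(-12/5)/100, while the full integral is 1/4.
This evaluates to P = 0.5697.

P ≈ 0.570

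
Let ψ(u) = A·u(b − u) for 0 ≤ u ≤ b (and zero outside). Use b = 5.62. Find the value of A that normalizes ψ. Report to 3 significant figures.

A ≈ 0.0732

We need A² ∫|f|² du = 1, taking the integral from 0 to b.
The integral (without the A² prefactor) comes out to b^5/30.
So A² = (b^5/30)^(−1).
With b = 5.62: A² = 0.005351 and A = 0.07315.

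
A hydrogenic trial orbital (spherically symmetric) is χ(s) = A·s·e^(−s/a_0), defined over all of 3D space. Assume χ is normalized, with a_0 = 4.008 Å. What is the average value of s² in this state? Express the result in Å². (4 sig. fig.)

⟨s²⟩ = ∫ s^2 |χ|² 4πs² ds over the full domain.
Evaluating both integrals, ⟨s²⟩ = 15·a_0^2/2.
Putting a_0 = 4.008 gives 120.48.

⟨s^2⟩ ≈ 120.5 Å^2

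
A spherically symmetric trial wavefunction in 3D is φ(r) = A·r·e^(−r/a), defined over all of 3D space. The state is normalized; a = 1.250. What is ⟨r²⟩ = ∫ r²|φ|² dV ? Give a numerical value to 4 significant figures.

⟨r^2⟩ ≈ 11.72

⟨r²⟩ = ∫ r^2 |φ|² 4πr² dr over the full domain.
Recall ∫₀^∞ r^m e^(−r/β) dr = m!·β^(m+1), the ratio of the moment integral to the normalization integral gives ⟨r²⟩ = 15·a^2/2.
With a = 1.250, ⟨r^2⟩ = 11.719.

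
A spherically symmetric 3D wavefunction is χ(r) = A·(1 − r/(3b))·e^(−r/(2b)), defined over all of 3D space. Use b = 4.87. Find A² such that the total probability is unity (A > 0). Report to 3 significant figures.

A^2 ≈ 0.00103

We need A² ∫|f|² 4πr² dr = 1, taking the integral from 0 to ∞.
The angular integral contributes 4π, leaving ∫₀^∞ r²|χ|² dr.
With χ = A·(1 − r/(3b))·e^(−r/(2b)), the integral evaluates to A²·[8·π·b^3/3].
Hence A² = 1/[8·π·b^3/3].
Substituting b = 4.87 gives A² = 0.001033, so A = 0.03215.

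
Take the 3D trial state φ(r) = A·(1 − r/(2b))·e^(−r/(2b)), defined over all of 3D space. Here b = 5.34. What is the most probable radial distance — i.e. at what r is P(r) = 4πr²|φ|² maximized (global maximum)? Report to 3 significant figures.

r ≈ 28.0

The maximum of P(r) = 4πr²|φ|² occurs where its derivative vanishes.
Solving yields r = b·(√(5) + 3).
With b = 5.34, the most probable radial distance is 27.96.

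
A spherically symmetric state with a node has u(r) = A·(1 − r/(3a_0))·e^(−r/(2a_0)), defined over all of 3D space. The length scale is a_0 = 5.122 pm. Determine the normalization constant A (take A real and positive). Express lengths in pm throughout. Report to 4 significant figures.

The normalization condition is ∫|u|² 4πr² dr = 1 from 0 to ∞.
Using ∫₀^∞ rⁿ e^(−αr) dr = n!/αⁿ⁺¹, the integral (without the A² prefactor) comes out to 8·π·a_0^3/3.
Setting this equal to 1 gives A² = 1/(8·π·a_0^3/3).
Plugging in a_0 = 5.122 yields A = 0.029804.

A ≈ 0.02980 pm^(-3/2)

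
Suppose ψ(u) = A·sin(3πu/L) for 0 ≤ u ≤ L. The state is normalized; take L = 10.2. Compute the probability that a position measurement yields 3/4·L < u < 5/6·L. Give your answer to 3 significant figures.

The probability is P = ∫ |ψ|² du over [3/4·L, 5/6·L].
Since A² = 1/(L/2), this is the region integral divided by the full normalization integral.
Substituting t = u/L, A² and the length scale cancel in the ratio: P = ∫_{3/4}^{5/6} sin(3·π·t)^2 dt / ∫_{0}^{1} sin(3·π·t)^2 dt.
Using ∫ sin(3·π·t)^2 dt = t/2 - sin(6·π·t)/(12·π), the numerator is 1/(12·π) + 1/24 and the denominator is 1/2.
This works out to P = (2 + π)/(12·π).

P ≈ 0.136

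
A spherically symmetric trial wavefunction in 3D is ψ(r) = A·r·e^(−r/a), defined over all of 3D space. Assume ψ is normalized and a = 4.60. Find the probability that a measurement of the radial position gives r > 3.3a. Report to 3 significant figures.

With dV = 4πr²dr, the probability is ∫|ψ|² dV over r > 3.3a.
The full normalization integral is A²·[3·π·a^5] = 1, fixing A².
Let u = r/a; then A², 4π and the length scale all cancel, so P = ∫_{3.3}^{∞} u^4·e^(-2·u) du ÷ ∫_{0}^{∞} u^4·e^(-2·u) du.
Using ∫ u^4·e^(-2·u) du = -(u^4/2 + u^3 + 3·u^2/2 + 3·u/2 + 3/4)·e^(-2·u), the numerator is ≈ 0.15953 and the denominator is 3/4.
This evaluates to P = 0.2127.

P ≈ 0.213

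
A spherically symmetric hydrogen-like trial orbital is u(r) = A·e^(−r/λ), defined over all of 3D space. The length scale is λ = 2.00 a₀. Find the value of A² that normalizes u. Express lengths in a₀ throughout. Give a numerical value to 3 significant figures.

Normalization requires ∫|u|² 4πr² dr = 1, integrated from 0 to ∞.
Carrying out the integral gives A² · π·λ^3.
Substituting λ = 2.00 gives A² = 0.03979, so A = 0.1995.

A^2 ≈ 0.0398 a₀^(-3)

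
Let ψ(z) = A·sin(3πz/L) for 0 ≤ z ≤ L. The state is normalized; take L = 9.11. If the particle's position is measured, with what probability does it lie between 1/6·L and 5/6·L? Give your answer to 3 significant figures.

P = ∫_{1/6·L}^{5/6·L} |ψ(z)|² dz.
Since A² = 1/(L/2), this is the region integral divided by the full normalization integral.
Substituting u = z/L, A² and the length scale cancel in the ratio: P = ∫_{1/6}^{5/6} sin(3·π·u)^2 du / ∫_{0}^{1} sin(3·π·u)^2 du.
Using ∫ sin(3·π·u)^2 du = u/2 - sin(6·π·u)/(12·π), the numerator is 1/3 and the denominator is 1/2.
Taking the ratio, P = 2/3.

P ≈ 0.667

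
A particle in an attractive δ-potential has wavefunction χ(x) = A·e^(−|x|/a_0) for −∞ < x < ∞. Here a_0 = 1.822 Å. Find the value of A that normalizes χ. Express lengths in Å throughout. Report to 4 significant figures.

Require ∫ |χ|² dx = 1 over the whole domain.
With χ = A·e^(−|x|/a_0), the integral evaluates to A²·[a_0].
Hence A² = 1/[a_0].
With a_0 = 1.822: A² = 0.54885 and A = 0.74084.

A ≈ 0.7408 Å^(-1/2)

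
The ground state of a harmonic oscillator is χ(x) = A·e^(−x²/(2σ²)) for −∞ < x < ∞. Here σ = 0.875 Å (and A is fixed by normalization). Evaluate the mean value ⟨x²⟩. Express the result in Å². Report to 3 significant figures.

The expectation value is the |χ|²-weighted average of x^2: ∫ x^2|χ|² dx.
Using the Gaussian integral ∫_{−∞}^{∞} e^(−αx²) dx = √(π/α), evaluating both integrals, ⟨x²⟩ = σ^2/2.
With σ = 0.875, ⟨x^2⟩ = 0.3828.

⟨x^2⟩ ≈ 0.383 Å^2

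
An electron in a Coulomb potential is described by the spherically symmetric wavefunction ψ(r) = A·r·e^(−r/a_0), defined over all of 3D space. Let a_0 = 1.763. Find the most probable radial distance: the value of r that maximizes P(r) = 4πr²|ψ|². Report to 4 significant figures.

r ≈ 3.526

Set d/dr [P(r) = 4πr²|ψ|²] = 0 and solve for r > 0.
This gives r = 2·a_0.
With a_0 = 1.763, the most probable radial distance is 3.5260.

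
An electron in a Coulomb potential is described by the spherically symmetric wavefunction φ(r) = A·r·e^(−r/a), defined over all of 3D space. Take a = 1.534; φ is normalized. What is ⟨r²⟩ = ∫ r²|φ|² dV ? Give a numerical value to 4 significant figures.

⟨r^2⟩ ≈ 17.65

⟨r²⟩ = ∫ r^2 |φ|² 4πr² dr over the full domain.
The ratio of the moment integral to the normalization integral gives ⟨r²⟩ = 15·a^2/2.
With a = 1.534, ⟨r^2⟩ = 17.649.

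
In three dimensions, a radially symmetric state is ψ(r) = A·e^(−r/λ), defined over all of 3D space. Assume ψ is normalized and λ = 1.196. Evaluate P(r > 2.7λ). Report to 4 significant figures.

P ≈ 0.09476

P = ∫ |ψ|² 4πr² dr over r > 2.7λ.
Normalization gives A² = 1/(π·λ^3).
Substituting u = r/λ, A², 4π and the length scale all cancel in the ratio: P = ∫_{2.7}^{∞} u^2·e^(-2·u) du / ∫_{0}^{∞} u^2·e^(-2·u) du.
Using ∫ u^2·e^(-2·u) du = -(2·u^2 + 2·u + 1)·e^(-2·u)/4, the numerator is 1049·e^(-27/5)/200 and the denominator is 1/4.
This evaluates to P = 0.094758.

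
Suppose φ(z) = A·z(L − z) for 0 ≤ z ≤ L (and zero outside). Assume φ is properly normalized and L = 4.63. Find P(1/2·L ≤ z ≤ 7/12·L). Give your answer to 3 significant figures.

The probability is P = ∫ |φ|² dz over [1/2·L, 7/12·L].
Since A² = 1/(L^5/30), this is the region integral divided by the full normalization integral.
Let u = z/L; then A² and the length scale cancel, so P = ∫_{1/2}^{7/12} u^2·(1 - u)^2 du ÷ ∫_{0}^{1} u^2·(1 - u)^2 du.
An antiderivative of u^2·(1 - u)^2 is u^3·(6·u^2 - 15·u + 10)/30; evaluating from 1/2 to 7/12 gives ≈ 0.0051127, while the full integral is 1/30.
The result is P = 0.1534.

P ≈ 0.153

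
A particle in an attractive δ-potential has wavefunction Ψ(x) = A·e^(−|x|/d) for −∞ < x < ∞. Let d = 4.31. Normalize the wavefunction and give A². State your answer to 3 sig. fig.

A^2 ≈ 0.232

The normalization condition is ∫|Ψ|² dx = 1 from −∞ to ∞.
Using ∫₀^∞ xⁿ e^(−αx) dx = n!/αⁿ⁺¹, the integral (without the A² prefactor) comes out to d.
Hence A² = 1/[d].
With d = 4.31: A² = 0.2320 and A = 0.4817.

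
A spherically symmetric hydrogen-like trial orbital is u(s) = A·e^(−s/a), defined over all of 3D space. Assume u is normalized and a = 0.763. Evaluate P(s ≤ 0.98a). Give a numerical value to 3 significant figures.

With dV = 4πs²ds, the probability is ∫|u|² dV over s ≤ 0.98a.
The full normalization integral is A²·[π·a^3] = 1, fixing A².
In terms of t = s/a (A², 4π and the length scale all cancel between numerator and denominator), P = [∫_{0}^{0.98} t^2·e^(-2·t) dt] / [∫_{0}^{∞} t^2·e^(-2·t) dt].
Using ∫ t^2·e^(-2·t) dt = -(2·t^2 + 2·t + 1)·e^(-2·t)/4, the numerator is 1/4 - 6101·e^(-49/25)/5000 and the denominator is 1/4.
Taking the ratio yields P = 0.3125.

P ≈ 0.312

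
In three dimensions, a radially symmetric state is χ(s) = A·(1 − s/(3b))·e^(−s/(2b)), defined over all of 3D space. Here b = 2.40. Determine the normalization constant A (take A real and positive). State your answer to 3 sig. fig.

A ≈ 0.0929

We need A² ∫|f|² 4πs² ds = 1, taking the integral from 0 to ∞.
The angular integral contributes 4π, leaving ∫₀^∞ s²|χ|² ds.
With χ = A·(1 − s/(3b))·e^(−s/(2b)), the integral evaluates to A²·[8·π·b^3/3].
So A² = (8·π·b^3/3)^(−1).
With b = 2.40: A² = 0.008635 and A = 0.09292.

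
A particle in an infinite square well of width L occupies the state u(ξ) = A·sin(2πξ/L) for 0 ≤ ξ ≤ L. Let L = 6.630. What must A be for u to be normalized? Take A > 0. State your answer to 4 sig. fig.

A ≈ 0.5492

We need A² ∫|f|² dξ = 1, taking the integral from 0 to L.
With ∫₀^L sin²(nπξ/L) dξ = L/2, with u = A·sin(2πξ/L), the integral evaluates to A²·[L/2].
Setting this equal to 1 gives A² = 1/(L/2).
With L = 6.630: A² = 0.30166 and A = 0.54924.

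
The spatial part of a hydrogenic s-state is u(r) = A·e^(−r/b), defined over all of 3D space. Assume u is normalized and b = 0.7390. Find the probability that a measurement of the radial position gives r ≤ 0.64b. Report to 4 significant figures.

P ≈ 0.1383

Integrate the radial probability density 4πr²|u|² over r ≤ 0.64b.
The full normalization integral is A²·[π·b^3] = 1, fixing A².
In terms of t = r/b (A², 4π and the length scale all cancel between numerator and denominator), P = [∫_{0}^{0.64} t^2·e^(-2·t) dt] / [∫_{0}^{∞} t^2·e^(-2·t) dt].
Using ∫ t^2·e^(-2·t) dt = -(2·t^2 + 2·t + 1)·e^(-2·t)/4, the numerator is 1/4 - 1937·e^(-32/25)/2500 and the denominator is 1/4.
This evaluates to P = 0.13831.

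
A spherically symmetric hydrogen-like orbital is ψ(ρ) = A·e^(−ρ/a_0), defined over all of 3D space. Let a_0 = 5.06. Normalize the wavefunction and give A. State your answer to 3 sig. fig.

We need A² ∫|f|² 4πρ² dρ = 1, taking the integral from 0 to ∞.
(Spherical symmetry: dV = 4πρ² dρ.)
With ∫₀^∞ ρ^2 e^(−αρ) dρ = 2!/α^3, ∫|ψ|² 4πρ² dρ = A²·(π·a_0^3).
Hence A² = 1/[π·a_0^3].
Substituting a_0 = 5.06 gives A² = 0.002457, so A = 0.04957.

A ≈ 0.0496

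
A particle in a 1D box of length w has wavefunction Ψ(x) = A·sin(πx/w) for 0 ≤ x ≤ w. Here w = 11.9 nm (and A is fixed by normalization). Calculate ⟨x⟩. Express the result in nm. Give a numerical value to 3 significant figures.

⟨x⟩ ≈ 5.95 nm

By definition ⟨x⟩ = ∫ x |Ψ(x)|² dx.
With ∫₀^w sin²(nπx/w) dx = w/2, evaluating both integrals, ⟨x⟩ = w/2.
With w = 11.9, ⟨x⟩ = 5.950.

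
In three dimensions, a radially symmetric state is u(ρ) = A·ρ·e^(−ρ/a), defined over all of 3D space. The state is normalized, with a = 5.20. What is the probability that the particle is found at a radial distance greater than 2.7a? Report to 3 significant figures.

P ≈ 0.373

With dV = 4πρ²dρ, the probability is ∫|u|² dV over ρ > 2.7a.
The full normalization integral is A²·[3·π·a^5] = 1, fixing A².
Let t = ρ/a; then A², 4π and the length scale all cancel, so P = ∫_{2.7}^{∞} t^4·e^(-2·t) dt ÷ ∫_{0}^{∞} t^4·e^(-2·t) dt.
An antiderivative of t^4·e^(-2·t) is -(t^4/2 + t^3 + 3·t^2/2 + 3·t/2 + 3/4)·e^(-2·t); evaluating from 2.7 to ∞ gives ≈ 0.27998, while the full integral is 3/4.
The region integral divided by the full integral gives P = 0.3733.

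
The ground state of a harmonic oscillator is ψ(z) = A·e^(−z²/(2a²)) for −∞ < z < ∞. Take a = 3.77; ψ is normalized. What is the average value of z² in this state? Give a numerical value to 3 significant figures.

⟨z^2⟩ ≈ 7.11

⟨z²⟩ = ∫ z^2 |ψ|² dz over the full domain.
Using the Gaussian integral ∫_{−∞}^{∞} e^(−αz²) dz = √(π/α), the ratio of the moment integral to the normalization integral gives ⟨z²⟩ = a^2/2.
With a = 3.77, ⟨z^2⟩ = 7.106.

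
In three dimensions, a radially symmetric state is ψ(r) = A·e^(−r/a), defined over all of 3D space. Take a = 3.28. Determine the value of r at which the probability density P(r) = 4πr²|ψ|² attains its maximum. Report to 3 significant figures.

r ≈ 3.28

Set d/dr [P(r) = 4πr²|ψ|²] = 0 and solve for r > 0.
This gives r = a.
With a = 3.28, the most probable radial distance is 3.280.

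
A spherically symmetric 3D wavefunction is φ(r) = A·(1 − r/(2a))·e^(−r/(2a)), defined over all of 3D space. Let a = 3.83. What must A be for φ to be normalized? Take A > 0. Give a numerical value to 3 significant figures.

A ≈ 0.0266

The normalization condition is ∫|φ|² 4πr² dr = 1 from 0 to ∞.
Using ∫₀^∞ rⁿ e^(−αr) dr = n!/αⁿ⁺¹, with φ = A·(1 − r/(2a))·e^(−r/(2a)), the integral evaluates to A²·[8·π·a^3].
With a = 3.83: A² = 0.0007082 and A = 0.02661.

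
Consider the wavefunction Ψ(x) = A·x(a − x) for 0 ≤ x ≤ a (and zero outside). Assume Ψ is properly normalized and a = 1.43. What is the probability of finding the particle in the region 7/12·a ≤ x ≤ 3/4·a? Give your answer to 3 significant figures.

P = ∫_{7/12·a}^{3/4·a} |Ψ(x)|² dx.
The normalization integral ∫|Ψ|²dx over the whole domain equals a^5/30·A², and A² cancels in the ratio.
Substituting u = x/a, A² and the length scale cancel in the ratio: P = ∫_{7/12}^{3/4} u^2·(1 - u)^2 du / ∫_{0}^{1} u^2·(1 - u)^2 du.
Using ∫ u^2·(1 - u)^2 du = u^3·(6·u^2 - 15·u + 10)/30, the numerator is ≈ 0.0081035 and the denominator is 1/30.
The result is P = 0.2431.

P ≈ 0.243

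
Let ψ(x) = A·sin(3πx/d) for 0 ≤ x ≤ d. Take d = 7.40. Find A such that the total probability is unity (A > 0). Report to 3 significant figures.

A ≈ 0.520

Require ∫ |ψ|² dx = 1 over the whole domain.
Using sin²θ = (1 − cos 2θ)/2, the integral (without the A² prefactor) comes out to d/2.
Plugging in d = 7.40 yields A = 0.5199.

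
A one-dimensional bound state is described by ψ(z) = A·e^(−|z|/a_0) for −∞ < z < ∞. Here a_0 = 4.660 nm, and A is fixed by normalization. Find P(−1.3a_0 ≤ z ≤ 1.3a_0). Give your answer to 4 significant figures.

P ≈ 0.9257

|ψ|² is the probability density, so P = ∫_{−1.3a_0}^{1.3a_0} |ψ|² dz.
Since A² = 1/(a_0), this is the region integral divided by the full normalization integral.
Both integrals are even about z = 0, so only the z ≥ 0 halves are needed (the factors of 2 cancel). Let u = z/a_0; then A² and the length scale cancel, so P = ∫_{0}^{1.3} e^(-2·u) du ÷ ∫_{0}^{∞} e^(-2·u) du.
An antiderivative of e^(-2·u) is -e^(-2·u)/2; evaluating from 0 to 1.3 gives 1/2 - e^(-13/5)/2, while the full integral is 1/2.
The result is P = 0.92573.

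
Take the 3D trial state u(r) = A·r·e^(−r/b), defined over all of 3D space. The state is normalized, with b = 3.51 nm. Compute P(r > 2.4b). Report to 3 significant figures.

P ≈ 0.476

P = ∫ |u|² 4πr² dr over r > 2.4b.
A² is fixed by ∫₀^∞ 4πr²|u|² dr = 1, i.e. A² = (3·π·b^5)^(−1).
Let t = r/b; then A², 4π and the length scale all cancel, so P = ∫_{2.4}^{∞} t^4·e^(-2·t) dt ÷ ∫_{0}^{∞} t^4·e^(-2·t) dt.
Using ∫ t^4·e^(-2·t) dt = -(t^4/2 + t^3 + 3·t^2/2 + 3·t/2 + 3/4)·e^(-2·t), the numerator is ≈ 0.35719 and the denominator is 3/4.
This evaluates to P = 0.4763.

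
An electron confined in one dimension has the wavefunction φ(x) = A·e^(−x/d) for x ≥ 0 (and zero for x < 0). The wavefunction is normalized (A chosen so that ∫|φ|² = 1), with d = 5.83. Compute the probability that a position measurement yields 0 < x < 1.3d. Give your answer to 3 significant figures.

P ≈ 0.926

The probability is P = ∫ |φ|² dx over [0, 1.3d].
The normalization integral ∫|φ|²dx over the whole domain equals d/2·A², and A² cancels in the ratio.
Let u = x/d; then A² and the length scale cancel, so P = ∫_{0}^{1.3} e^(-2·u) du ÷ ∫_{0}^{∞} e^(-2·u) du.
With ∫ e^(-2·u) du = -e^(-2·u)/2 + C, the region integral is 1/2 - e^(-13/5)/2 and the full one is 1/2.
Evaluating gives P = 0.9257.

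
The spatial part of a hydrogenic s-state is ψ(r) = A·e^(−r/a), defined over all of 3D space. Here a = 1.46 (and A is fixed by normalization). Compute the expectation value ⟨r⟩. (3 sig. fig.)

⟨r⟩ ≈ 2.19

By definition ⟨r⟩ = ∫ r |ψ(r)|² 4πr² dr.
Evaluating both integrals, ⟨r⟩ = 3·a/2.
Putting a = 1.46 gives 2.190.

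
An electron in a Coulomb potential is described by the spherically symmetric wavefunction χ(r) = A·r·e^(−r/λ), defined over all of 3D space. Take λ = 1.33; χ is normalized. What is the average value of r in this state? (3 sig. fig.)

⟨r⟩ ≈ 3.33

⟨r⟩ = ∫ r |χ|² 4πr² dr over the full domain.
Recall ∫₀^∞ r^m e^(−r/β) dr = m!·β^(m+1), evaluating both integrals, ⟨r⟩ = 5·λ/2.
With λ = 1.33, ⟨r⟩ = 3.325.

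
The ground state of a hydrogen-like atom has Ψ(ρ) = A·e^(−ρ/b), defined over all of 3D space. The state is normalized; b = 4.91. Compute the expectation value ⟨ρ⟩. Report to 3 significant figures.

By definition ⟨ρ⟩ = ∫ ρ |Ψ(ρ)|² 4πρ² dρ.
Recall ∫₀^∞ ρ^m e^(−ρ/β) dρ = m!·β^(m+1), since the A² factors cancel between numerator and denominator, ⟨ρ⟩ = 3·b/2.
Putting b = 4.91 gives 7.365.

⟨ρ⟩ ≈ 7.37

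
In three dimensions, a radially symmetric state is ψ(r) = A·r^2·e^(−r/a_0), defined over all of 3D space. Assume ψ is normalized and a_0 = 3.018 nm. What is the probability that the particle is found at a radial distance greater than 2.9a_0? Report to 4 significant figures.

P ≈ 0.6384

P = ∫ |ψ|² 4πr² dr over r > 2.9a_0.
The full normalization integral is A²·[45·π·a_0^7/2] = 1, fixing A².
Let u = r/a_0; then A², 4π and the length scale all cancel, so P = ∫_{2.9}^{∞} u^6·e^(-2·u) du ÷ ∫_{0}^{∞} u^6·e^(-2·u) du.
Using ∫ u^6·e^(-2·u) du = -(4·u^6 + 12·u^5 + 30·u^4 + 60·u^3 + 90·u^2 + 90·u + 45)·e^(-2·u)/8, the numerator is ≈ 3.59095 and the denominator is 45/8.
The region integral divided by the full integral gives P = 0.63839.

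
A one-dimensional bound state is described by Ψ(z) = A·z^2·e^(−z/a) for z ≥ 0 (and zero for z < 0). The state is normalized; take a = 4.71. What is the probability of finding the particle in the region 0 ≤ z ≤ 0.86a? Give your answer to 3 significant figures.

P ≈ 0.0309

The probability is P = ∫ |Ψ|² dz over [0, 0.86a].
With A² fixed by ∫|Ψ|² = 1, i.e. A² = (3·a^5/4)^(−1), substitute and integrate.
Let u = z/a; then A² and the length scale cancel, so P = ∫_{0}^{0.86} u^4·e^(-2·u) du ÷ ∫_{0}^{∞} u^4·e^(-2·u) du.
An antiderivative of u^4·e^(-2·u) is -(u^4/2 + u^3 + 3·u^2/2 + 3·u/2 + 3/4)·e^(-2·u); evaluating from 0 to 0.86 gives ≈ 0.023178, while the full integral is 3/4.
Evaluating gives P = 0.03090.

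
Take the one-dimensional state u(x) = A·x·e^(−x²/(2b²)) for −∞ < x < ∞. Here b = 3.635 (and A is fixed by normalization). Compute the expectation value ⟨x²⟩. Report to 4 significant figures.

⟨x^2⟩ ≈ 19.82

⟨x²⟩ = ∫ x^2 |u|² dx over the full domain.
Since the A² factors cancel between numerator and denominator, ⟨x²⟩ = 3·b^2/2.
With b = 3.635, ⟨x^2⟩ = 19.820.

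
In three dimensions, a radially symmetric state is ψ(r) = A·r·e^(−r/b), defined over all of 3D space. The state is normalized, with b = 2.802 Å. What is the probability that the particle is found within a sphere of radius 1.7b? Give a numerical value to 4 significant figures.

With dV = 4πr²dr, the probability is ∫|ψ|² dV over r ≤ 1.7b.
Normalization gives A² = 1/(3·π·b^5).
Let u = r/b; then A², 4π and the length scale all cancel, so P = ∫_{0}^{1.7} u^4·e^(-2·u) du ÷ ∫_{0}^{∞} u^4·e^(-2·u) du.
With ∫ u^4·e^(-2·u) du = -(u^4/2 + u^3 + 3·u^2/2 + 3·u/2 + 3/4)·e^(-2·u) + C, the region integral is ≈ 0.191864 and the full one is 3/4.
The region integral divided by the full integral gives P = 0.25582.

P ≈ 0.2558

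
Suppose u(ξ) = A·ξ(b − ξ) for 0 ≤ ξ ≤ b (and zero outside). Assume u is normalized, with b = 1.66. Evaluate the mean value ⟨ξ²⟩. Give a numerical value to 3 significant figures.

By definition ⟨ξ²⟩ = ∫ ξ^2 |u(ξ)|² dξ.
Expanding the polynomial and integrating term by term, the ratio of the moment integral to the normalization integral gives ⟨ξ²⟩ = 2·b^2/7.
Putting b = 1.66 gives 0.7873.

⟨ξ^2⟩ ≈ 0.787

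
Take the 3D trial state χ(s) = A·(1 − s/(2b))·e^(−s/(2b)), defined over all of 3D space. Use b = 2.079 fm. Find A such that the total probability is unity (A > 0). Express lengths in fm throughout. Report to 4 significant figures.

A ≈ 0.06654 fm^(-3/2)

The normalization condition is ∫|χ|² 4πs² ds = 1 from 0 to ∞.
With χ = A·(1 − s/(2b))·e^(−s/(2b)), the integral evaluates to A²·[8·π·b^3].
Plugging in b = 2.079 yields A = 0.066542.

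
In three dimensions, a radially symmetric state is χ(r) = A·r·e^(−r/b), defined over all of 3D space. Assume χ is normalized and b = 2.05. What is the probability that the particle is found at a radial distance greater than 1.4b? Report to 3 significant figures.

P ≈ 0.848

P = ∫ |χ|² 4πr² dr over r > 1.4b.
Normalization gives A² = 1/(3·π·b^5).
In terms of u = r/b (A², 4π and the length scale all cancel between numerator and denominator), P = [∫_{1.4}^{∞} u^4·e^(-2·u) du] / [∫_{0}^{∞} u^4·e^(-2·u) du].
With ∫ u^4·e^(-2·u) du = -(u^4/2 + u^3 + 3·u^2/2 + 3·u/2 + 3/4)·e^(-2·u) + C, the region integral is ≈ 0.63576 and the full one is 3/4.
The region integral divided by the full integral gives P = 0.8477.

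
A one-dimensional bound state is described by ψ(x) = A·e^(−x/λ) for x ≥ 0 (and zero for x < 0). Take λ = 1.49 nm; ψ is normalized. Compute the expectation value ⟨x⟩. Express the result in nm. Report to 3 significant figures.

⟨x⟩ ≈ 0.745 nm

⟨x⟩ = ∫ x |ψ|² dx over the full domain.
Using ∫₀^∞ xⁿ e^(−αx) dx = n!/αⁿ⁺¹, the ratio of the moment integral to the normalization integral gives ⟨x⟩ = λ/2.
Putting λ = 1.49 gives 0.7450.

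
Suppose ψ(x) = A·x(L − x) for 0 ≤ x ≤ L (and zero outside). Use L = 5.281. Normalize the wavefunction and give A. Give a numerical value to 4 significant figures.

A ≈ 0.08546

The normalization condition is ∫|ψ|² dx = 1 from 0 to L.
Carrying out the integral gives A² · L^5/30.
Hence A² = 1/[L^5/30].
Substituting L = 5.281 gives A² = 0.0073037, so A = 0.085461.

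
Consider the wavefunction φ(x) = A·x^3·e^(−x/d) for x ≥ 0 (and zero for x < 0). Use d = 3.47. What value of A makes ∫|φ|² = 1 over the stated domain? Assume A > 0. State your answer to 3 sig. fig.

Require ∫ |φ|² dx = 1 over the whole domain.
Recall ∫₀^∞ x^m e^(−x/β) dx = m!·β^(m+1), with φ = A·x^3·e^(−x/d), the integral evaluates to A²·[45·d^7/8].
Hence A² = 1/[45·d^7/8].
With d = 3.47: A² = 0.00002935 and A = 0.005417.

A ≈ 0.00542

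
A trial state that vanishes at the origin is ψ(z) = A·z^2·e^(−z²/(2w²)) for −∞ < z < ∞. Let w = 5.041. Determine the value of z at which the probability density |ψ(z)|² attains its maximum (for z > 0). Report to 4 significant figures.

Differentiate |ψ(z)|² with respect to z and set to zero.
Solving yields z = √(2)·w.
With w = 5.041, the value of z > 0 at which the probability density is greatest is 7.1291.

z ≈ 7.129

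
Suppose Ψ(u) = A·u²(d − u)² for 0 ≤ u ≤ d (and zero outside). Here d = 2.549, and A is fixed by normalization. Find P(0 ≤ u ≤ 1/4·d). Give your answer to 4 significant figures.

The probability is P = ∫ |Ψ|² du over [0, 1/4·d].
Since A² = 1/(d^9/630), this is the region integral divided by the full normalization integral.
Substituting t = u/d, A² and the length scale cancel in the ratio: P = ∫_{0}^{1/4} t^4·(1 - t)^4 dt / ∫_{0}^{1} t^4·(1 - t)^4 dt.
Using ∫ t^4·(1 - t)^4 dt = t^5·(70·t^4 - 315·t^3 + 540·t^2 - 420·t + 126)/630, the numerator is ≈ 0.0000776624 and the denominator is 1/630.
The result is P = 0.048927.

P ≈ 0.04893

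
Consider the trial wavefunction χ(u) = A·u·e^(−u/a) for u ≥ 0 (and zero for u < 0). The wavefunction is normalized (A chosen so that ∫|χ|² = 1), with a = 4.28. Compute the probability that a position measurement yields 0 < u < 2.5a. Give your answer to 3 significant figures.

P = ∫_{0}^{2.5a} |χ(u)|² du.
With A² fixed by ∫|χ|² = 1, i.e. A² = (a^3/4)^(−1), substitute and integrate.
Let t = u/a; then A² and the length scale cancel, so P = ∫_{0}^{2.5} t^2·e^(-2·t) dt ÷ ∫_{0}^{∞} t^2·e^(-2·t) dt.
Using ∫ t^2·e^(-2·t) dt = -(2·t^2 + 2·t + 1)·e^(-2·t)/4, the numerator is 1/4 - 37·e^(-5)/8 and the denominator is 1/4.
This works out to P = 0.8753.

P ≈ 0.875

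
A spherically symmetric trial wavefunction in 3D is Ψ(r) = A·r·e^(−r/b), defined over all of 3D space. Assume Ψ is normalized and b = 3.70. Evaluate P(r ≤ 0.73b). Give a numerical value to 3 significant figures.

P ≈ 0.0168

P = ∫ |Ψ|² 4πr² dr over r ≤ 0.73b.
A² is fixed by ∫₀^∞ 4πr²|Ψ|² dr = 1, i.e. A² = (3·π·b^5)^(−1).
Substituting u = r/b, A², 4π and the length scale all cancel in the ratio: P = ∫_{0}^{0.73} u^4·e^(-2·u) du / ∫_{0}^{∞} u^4·e^(-2·u) du.
Using ∫ u^4·e^(-2·u) du = -(u^4/2 + u^3 + 3·u^2/2 + 3·u/2 + 3/4)·e^(-2·u), the numerator is ≈ 0.012567 and the denominator is 3/4.
Taking the ratio yields P = 0.01676.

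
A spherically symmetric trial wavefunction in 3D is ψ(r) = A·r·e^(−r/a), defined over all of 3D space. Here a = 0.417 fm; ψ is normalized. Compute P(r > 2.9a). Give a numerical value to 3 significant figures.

Integrate the radial probability density 4πr²|ψ|² over r > 2.9a.
The full normalization integral is A²·[3·π·a^5] = 1, fixing A².
Let u = r/a; then A², 4π and the length scale all cancel, so P = ∫_{2.9}^{∞} u^4·e^(-2·u) du ÷ ∫_{0}^{∞} u^4·e^(-2·u) du.
An antiderivative of u^4·e^(-2·u) is -(u^4/2 + u^3 + 3·u^2/2 + 3·u/2 + 3/4)·e^(-2·u); evaluating from 2.9 to ∞ gives ≈ 0.23454, while the full integral is 3/4.
The region integral divided by the full integral gives P = 0.3127.

P ≈ 0.313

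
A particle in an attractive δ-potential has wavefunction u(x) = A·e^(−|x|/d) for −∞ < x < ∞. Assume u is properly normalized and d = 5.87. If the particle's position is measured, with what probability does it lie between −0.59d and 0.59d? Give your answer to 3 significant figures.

P ≈ 0.693

P = ∫_{−0.59d}^{0.59d} |u(x)|² dx.
With A² fixed by ∫|u|² = 1, i.e. A² = (d)^(−1), substitute and integrate.
Both integrals are even about x = 0, so only the x ≥ 0 halves are needed (the factors of 2 cancel). Let t = x/d; then A² and the length scale cancel, so P = ∫_{0}^{0.59} e^(-2·t) dt ÷ ∫_{0}^{∞} e^(-2·t) dt.
With ∫ e^(-2·t) dt = -e^(-2·t)/2 + C, the region integral is 1/2 - e^(-59/50)/2 and the full one is 1/2.
Evaluating gives P = 0.6927.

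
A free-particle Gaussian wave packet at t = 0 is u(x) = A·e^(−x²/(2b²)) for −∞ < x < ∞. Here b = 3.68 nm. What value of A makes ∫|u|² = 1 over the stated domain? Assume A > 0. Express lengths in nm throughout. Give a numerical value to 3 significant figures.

The normalization condition is ∫|u|² dx = 1 from −∞ to ∞.
The integral (without the A² prefactor) comes out to √(π)·b.
Setting this equal to 1 gives A² = 1/(√(π)·b).
With b = 3.68: A² = 0.1533 and A = 0.3916.

A ≈ 0.392 nm^(-1/2)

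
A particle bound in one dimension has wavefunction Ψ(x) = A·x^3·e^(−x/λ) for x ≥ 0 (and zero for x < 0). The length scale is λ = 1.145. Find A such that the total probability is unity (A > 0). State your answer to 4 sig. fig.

A ≈ 0.2625

The normalization condition is ∫|Ψ|² dx = 1 from 0 to ∞.
With Ψ = A·x^3·e^(−x/λ), the integral evaluates to A²·[45·λ^7/8].
Setting this equal to 1 gives A² = 1/(45·λ^7/8).
Plugging in λ = 1.145 yields A = 0.26249.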